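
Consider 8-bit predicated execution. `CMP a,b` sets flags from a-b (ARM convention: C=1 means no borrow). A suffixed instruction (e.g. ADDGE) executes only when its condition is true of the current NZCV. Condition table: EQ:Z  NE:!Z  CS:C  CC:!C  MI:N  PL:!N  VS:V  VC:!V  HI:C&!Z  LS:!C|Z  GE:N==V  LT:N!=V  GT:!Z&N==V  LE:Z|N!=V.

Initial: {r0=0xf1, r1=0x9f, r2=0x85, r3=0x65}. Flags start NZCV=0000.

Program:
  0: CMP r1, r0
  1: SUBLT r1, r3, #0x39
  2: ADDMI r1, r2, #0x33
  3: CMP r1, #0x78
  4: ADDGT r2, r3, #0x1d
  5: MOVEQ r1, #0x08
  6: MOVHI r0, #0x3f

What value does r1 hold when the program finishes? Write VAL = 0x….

VAL = 0xb8

[0] flags=1000 → (cmp)
[1] flags=1000 LT?T → r1=0x2c
[2] flags=1000 MI?T → r1=0xb8
[3] flags=0011 → (cmp)
[4] flags=0011 GT?F → skip
[5] flags=0011 EQ?F → skip
[6] flags=0011 HI?T → r0=0x3f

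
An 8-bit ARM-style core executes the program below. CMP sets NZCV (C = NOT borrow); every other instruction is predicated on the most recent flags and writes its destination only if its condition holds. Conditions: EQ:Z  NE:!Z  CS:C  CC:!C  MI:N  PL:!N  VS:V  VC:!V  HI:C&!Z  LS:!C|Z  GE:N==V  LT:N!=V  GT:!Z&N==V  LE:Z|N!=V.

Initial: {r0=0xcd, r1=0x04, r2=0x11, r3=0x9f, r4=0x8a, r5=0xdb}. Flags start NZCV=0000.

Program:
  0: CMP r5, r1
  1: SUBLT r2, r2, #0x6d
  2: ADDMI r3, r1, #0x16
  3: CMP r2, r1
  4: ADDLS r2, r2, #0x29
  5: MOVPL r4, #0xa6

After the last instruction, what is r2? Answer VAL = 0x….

[0] flags=1010 → (cmp)
[1] flags=1010 LT?T → r2=0xa4
[2] flags=1010 MI?T → r3=0x1a
[3] flags=1010 → (cmp)
[4] flags=1010 LS?F → skip
[5] flags=1010 PL?F → skip

VAL = 0xa4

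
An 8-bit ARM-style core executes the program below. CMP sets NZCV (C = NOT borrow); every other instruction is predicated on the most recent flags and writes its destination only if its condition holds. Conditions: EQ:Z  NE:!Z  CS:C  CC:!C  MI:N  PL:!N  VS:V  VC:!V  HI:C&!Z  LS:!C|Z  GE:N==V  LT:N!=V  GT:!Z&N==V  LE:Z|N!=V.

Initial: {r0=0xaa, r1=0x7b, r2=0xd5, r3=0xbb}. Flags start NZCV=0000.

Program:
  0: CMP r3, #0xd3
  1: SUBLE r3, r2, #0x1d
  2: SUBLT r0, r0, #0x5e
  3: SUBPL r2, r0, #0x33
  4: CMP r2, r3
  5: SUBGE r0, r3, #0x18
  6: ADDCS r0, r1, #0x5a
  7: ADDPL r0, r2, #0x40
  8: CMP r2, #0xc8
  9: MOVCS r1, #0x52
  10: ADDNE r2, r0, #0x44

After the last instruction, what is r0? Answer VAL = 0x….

[0] flags=1000 → (cmp)
[1] flags=1000 LE?T → r3=0xb8
[2] flags=1000 LT?T → r0=0x4c
[3] flags=1000 PL?F → skip
[4] flags=0010 → (cmp)
[5] flags=0010 GE?T → r0=0xa0
[6] flags=0010 CS?T → r0=0xd5
[7] flags=0010 PL?T → r0=0x15
[8] flags=0010 → (cmp)
[9] flags=0010 CS?T → r1=0x52
[10] flags=0010 NE?T → r2=0x59

VAL = 0x15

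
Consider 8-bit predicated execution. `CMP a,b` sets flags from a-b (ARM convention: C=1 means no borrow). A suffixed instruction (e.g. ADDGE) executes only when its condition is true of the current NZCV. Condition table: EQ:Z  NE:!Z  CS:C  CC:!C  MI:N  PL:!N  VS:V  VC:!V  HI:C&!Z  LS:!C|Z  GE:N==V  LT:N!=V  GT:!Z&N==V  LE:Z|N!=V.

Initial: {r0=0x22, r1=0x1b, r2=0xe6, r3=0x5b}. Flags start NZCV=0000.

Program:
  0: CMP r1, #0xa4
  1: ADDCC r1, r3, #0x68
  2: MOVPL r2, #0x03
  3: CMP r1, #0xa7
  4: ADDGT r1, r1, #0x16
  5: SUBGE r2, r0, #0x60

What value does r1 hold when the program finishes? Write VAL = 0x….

0: ✓ CMP  NZCV=0000
1: ✓ ADDCC  r1←0xc3
2: ✓ MOVPL  r2←0x03
3: ✓ CMP  NZCV=0010
4: ✓ ADDGT  r1←0xd9
5: ✓ SUBGE  r2←0xc2

VAL = 0xd9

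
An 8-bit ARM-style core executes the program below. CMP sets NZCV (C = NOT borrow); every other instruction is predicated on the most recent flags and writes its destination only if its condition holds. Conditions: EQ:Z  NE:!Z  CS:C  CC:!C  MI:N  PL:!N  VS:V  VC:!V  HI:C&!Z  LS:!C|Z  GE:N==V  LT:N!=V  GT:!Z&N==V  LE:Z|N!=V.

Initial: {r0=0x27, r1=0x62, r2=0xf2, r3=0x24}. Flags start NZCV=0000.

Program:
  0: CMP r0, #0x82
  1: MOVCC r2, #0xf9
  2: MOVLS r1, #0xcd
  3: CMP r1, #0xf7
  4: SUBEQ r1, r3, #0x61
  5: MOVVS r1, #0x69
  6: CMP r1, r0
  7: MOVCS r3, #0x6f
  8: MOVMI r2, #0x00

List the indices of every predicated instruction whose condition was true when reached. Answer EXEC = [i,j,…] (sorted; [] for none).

0: ✓ CMP  NZCV=1001
1: ✓ MOVCC  r2←0xf9
2: ✓ MOVLS  r1←0xcd
3: ✓ CMP  NZCV=1000
4: · SUBEQ
5: · MOVVS
6: ✓ CMP  NZCV=1010
7: ✓ MOVCS  r3←0x6f
8: ✓ MOVMI  r2←0x00

EXEC = [1,2,7,8]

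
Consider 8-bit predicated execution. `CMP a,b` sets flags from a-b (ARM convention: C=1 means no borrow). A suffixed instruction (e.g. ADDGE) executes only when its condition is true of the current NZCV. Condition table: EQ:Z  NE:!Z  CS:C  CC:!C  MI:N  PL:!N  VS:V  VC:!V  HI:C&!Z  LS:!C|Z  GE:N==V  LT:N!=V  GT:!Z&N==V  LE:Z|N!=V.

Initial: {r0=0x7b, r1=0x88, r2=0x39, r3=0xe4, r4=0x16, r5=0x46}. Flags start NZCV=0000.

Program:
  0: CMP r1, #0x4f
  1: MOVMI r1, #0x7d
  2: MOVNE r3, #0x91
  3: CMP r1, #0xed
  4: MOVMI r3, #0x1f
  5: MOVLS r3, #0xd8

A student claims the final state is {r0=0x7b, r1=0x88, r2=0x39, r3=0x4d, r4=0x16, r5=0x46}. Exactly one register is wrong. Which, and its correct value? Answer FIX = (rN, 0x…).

[0] flags=0011 → (cmp)
[1] flags=0011 MI?F → skip
[2] flags=0011 NE?T → r3=0x91
[3] flags=1000 → (cmp)
[4] flags=1000 MI?T → r3=0x1f
[5] flags=1000 LS?T → r3=0xd8

FIX = (r3, 0xd8)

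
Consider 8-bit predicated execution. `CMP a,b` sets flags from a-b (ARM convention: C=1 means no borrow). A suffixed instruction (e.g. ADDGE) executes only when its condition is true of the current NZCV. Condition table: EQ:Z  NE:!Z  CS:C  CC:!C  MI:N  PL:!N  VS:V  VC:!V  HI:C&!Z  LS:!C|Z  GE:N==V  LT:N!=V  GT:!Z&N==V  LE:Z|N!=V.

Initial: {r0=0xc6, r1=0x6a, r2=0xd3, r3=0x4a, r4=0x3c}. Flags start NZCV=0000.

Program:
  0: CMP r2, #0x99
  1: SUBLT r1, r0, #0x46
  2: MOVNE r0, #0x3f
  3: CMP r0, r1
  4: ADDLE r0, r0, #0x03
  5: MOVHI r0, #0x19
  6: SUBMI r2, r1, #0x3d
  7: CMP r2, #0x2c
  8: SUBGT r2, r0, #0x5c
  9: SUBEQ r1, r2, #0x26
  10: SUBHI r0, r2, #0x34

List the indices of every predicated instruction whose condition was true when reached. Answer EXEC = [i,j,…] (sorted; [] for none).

EXEC = [2,4,6,8,10]

[0] flags=0010 → (cmp)
[1] flags=0010 LT?F → skip
[2] flags=0010 NE?T → r0=0x3f
[3] flags=1000 → (cmp)
[4] flags=1000 LE?T → r0=0x42
[5] flags=1000 HI?F → skip
[6] flags=1000 MI?T → r2=0x2d
[7] flags=0010 → (cmp)
[8] flags=0010 GT?T → r2=0xe6
[9] flags=0010 EQ?F → skip
[10] flags=0010 HI?T → r0=0xb2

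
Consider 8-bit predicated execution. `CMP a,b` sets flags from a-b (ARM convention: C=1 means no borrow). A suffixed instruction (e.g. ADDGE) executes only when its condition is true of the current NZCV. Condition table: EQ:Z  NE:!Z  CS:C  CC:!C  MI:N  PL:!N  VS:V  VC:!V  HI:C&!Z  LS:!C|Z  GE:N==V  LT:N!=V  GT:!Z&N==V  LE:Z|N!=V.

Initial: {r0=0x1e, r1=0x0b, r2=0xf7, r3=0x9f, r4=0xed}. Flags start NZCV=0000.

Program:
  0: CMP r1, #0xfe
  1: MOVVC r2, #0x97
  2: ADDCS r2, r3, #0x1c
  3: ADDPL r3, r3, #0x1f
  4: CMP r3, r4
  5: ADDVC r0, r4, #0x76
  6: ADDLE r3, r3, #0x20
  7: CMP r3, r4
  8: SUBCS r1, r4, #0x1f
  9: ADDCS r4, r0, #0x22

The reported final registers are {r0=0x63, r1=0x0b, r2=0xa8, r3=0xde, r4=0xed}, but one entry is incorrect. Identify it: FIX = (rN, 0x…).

FIX = (r2, 0x97)

0: ✓ CMP  NZCV=0000
1: ✓ MOVVC  r2←0x97
2: · ADDCS
3: ✓ ADDPL  r3←0xbe
4: ✓ CMP  NZCV=1000
5: ✓ ADDVC  r0←0x63
6: ✓ ADDLE  r3←0xde
7: ✓ CMP  NZCV=1000
8: · SUBCS
9: · ADDCS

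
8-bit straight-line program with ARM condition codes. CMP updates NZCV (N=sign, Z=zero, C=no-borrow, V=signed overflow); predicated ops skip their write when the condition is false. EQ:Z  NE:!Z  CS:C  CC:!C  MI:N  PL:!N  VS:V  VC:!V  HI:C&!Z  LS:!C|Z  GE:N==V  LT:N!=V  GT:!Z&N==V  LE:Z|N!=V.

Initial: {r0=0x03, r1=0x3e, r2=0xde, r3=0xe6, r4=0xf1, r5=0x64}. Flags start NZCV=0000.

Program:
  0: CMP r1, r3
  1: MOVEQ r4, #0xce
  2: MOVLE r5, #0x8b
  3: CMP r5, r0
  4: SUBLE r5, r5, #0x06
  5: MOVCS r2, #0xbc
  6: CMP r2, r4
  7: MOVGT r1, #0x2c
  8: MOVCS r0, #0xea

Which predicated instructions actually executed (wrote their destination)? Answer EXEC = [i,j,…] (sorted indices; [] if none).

EXEC = [5]

0: ✓ CMP  NZCV=0000
1: · MOVEQ
2: · MOVLE
3: ✓ CMP  NZCV=0010
4: · SUBLE
5: ✓ MOVCS  r2←0xbc
6: ✓ CMP  NZCV=1000
7: · MOVGT
8: · MOVCS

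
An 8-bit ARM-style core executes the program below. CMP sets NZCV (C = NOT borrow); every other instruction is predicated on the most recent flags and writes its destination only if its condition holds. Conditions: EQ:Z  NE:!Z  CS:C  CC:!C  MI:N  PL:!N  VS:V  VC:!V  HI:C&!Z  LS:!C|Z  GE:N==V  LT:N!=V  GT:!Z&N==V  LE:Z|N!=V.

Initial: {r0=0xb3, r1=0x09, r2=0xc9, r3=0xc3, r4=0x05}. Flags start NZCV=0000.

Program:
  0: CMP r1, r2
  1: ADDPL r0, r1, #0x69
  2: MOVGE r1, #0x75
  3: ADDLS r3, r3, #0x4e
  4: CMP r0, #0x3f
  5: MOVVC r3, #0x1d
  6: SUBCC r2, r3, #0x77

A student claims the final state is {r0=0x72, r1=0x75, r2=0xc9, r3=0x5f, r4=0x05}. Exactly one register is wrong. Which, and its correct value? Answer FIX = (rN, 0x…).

0: ✓ CMP  NZCV=0000
1: ✓ ADDPL  r0←0x72
2: ✓ MOVGE  r1←0x75
3: ✓ ADDLS  r3←0x11
4: ✓ CMP  NZCV=0010
5: ✓ MOVVC  r3←0x1d
6: · SUBCC

FIX = (r3, 0x1d)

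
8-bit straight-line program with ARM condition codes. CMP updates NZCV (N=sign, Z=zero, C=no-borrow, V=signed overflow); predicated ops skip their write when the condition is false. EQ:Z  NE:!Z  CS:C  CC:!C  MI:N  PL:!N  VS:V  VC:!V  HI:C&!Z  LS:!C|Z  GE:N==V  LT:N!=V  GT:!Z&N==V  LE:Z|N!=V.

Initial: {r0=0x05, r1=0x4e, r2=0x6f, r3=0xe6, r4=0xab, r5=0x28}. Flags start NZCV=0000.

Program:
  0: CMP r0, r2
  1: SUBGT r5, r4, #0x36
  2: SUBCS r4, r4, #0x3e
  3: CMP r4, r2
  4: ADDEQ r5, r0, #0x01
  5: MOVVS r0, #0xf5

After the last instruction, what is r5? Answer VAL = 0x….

0: ✓ CMP  NZCV=1000
1: · SUBGT
2: · SUBCS
3: ✓ CMP  NZCV=0011
4: · ADDEQ
5: ✓ MOVVS  r0←0xf5

VAL = 0x28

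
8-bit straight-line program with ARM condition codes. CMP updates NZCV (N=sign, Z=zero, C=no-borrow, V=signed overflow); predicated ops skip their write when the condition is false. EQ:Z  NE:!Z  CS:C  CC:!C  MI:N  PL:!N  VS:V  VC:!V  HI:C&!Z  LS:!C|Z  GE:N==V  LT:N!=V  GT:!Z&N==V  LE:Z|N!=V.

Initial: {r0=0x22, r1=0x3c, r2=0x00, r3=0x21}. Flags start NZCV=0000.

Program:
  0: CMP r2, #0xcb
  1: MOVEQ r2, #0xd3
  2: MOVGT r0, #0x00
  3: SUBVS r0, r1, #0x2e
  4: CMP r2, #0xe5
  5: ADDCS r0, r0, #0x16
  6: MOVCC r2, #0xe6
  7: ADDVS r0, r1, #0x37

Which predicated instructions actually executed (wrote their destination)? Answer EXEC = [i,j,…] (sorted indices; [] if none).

0: ✓ CMP  NZCV=0000
1: · MOVEQ
2: ✓ MOVGT  r0←0x00
3: · SUBVS
4: ✓ CMP  NZCV=0000
5: · ADDCS
6: ✓ MOVCC  r2←0xe6
7: · ADDVS

EXEC = [2,6]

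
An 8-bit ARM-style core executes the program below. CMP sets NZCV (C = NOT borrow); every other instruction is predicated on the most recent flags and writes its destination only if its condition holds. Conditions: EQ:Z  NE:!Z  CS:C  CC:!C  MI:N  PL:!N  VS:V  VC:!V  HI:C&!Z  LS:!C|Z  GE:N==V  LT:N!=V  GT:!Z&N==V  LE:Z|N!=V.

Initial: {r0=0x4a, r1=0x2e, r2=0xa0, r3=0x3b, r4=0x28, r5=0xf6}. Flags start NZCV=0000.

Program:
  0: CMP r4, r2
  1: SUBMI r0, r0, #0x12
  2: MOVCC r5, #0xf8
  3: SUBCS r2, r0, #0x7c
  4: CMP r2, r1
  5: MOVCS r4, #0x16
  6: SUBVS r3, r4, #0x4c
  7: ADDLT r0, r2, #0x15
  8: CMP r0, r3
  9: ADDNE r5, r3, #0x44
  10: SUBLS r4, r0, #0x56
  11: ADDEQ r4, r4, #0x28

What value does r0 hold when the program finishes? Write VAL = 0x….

0: ✓ CMP  NZCV=1001
1: ✓ SUBMI  r0←0x38
2: ✓ MOVCC  r5←0xf8
3: · SUBCS
4: ✓ CMP  NZCV=0011
5: ✓ MOVCS  r4←0x16
6: ✓ SUBVS  r3←0xca
7: ✓ ADDLT  r0←0xb5
8: ✓ CMP  NZCV=1000
9: ✓ ADDNE  r5←0x0e
10: ✓ SUBLS  r4←0x5f
11: · ADDEQ

VAL = 0xb5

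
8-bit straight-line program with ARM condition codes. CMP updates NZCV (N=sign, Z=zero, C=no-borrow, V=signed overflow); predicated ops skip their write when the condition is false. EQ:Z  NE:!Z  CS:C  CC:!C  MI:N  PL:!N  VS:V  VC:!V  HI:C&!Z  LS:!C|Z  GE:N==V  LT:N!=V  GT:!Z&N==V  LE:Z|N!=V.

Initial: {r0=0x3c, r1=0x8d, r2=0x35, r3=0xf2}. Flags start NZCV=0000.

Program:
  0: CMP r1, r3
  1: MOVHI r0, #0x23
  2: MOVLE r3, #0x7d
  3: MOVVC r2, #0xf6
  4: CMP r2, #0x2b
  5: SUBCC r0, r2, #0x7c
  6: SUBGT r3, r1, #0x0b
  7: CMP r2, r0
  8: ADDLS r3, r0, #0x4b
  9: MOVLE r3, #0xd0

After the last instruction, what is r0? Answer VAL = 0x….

VAL = 0x3c

0: ✓ CMP  NZCV=1000
1: · MOVHI
2: ✓ MOVLE  r3←0x7d
3: ✓ MOVVC  r2←0xf6
4: ✓ CMP  NZCV=1010
5: · SUBCC
6: · SUBGT
7: ✓ CMP  NZCV=1010
8: · ADDLS
9: ✓ MOVLE  r3←0xd0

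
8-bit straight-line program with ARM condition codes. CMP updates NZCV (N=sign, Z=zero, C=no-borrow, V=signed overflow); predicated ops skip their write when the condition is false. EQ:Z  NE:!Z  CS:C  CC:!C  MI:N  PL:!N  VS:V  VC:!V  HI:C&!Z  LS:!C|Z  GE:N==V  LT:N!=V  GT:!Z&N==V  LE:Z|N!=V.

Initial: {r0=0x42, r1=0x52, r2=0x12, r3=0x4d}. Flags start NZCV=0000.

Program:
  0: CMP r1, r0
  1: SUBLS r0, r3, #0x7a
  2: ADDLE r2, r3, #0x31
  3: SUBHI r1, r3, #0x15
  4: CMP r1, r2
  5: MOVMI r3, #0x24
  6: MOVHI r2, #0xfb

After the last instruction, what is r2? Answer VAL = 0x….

[0] flags=0010 → (cmp)
[1] flags=0010 LS?F → skip
[2] flags=0010 LE?F → skip
[3] flags=0010 HI?T → r1=0x38
[4] flags=0010 → (cmp)
[5] flags=0010 MI?F → skip
[6] flags=0010 HI?T → r2=0xfb

VAL = 0xfb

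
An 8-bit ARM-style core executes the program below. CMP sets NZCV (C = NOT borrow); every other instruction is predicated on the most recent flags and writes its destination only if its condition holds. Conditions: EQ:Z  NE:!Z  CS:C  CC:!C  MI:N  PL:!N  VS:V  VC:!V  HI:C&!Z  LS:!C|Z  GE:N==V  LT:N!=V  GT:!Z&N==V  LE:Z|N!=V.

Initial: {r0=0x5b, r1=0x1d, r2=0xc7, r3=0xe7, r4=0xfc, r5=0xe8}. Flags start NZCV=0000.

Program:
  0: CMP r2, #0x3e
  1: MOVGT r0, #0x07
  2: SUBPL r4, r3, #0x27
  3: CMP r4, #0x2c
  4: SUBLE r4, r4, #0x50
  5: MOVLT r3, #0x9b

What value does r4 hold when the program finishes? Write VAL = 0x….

VAL = 0xac

[0] flags=1010 → (cmp)
[1] flags=1010 GT?F → skip
[2] flags=1010 PL?F → skip
[3] flags=1010 → (cmp)
[4] flags=1010 LE?T → r4=0xac
[5] flags=1010 LT?T → r3=0x9b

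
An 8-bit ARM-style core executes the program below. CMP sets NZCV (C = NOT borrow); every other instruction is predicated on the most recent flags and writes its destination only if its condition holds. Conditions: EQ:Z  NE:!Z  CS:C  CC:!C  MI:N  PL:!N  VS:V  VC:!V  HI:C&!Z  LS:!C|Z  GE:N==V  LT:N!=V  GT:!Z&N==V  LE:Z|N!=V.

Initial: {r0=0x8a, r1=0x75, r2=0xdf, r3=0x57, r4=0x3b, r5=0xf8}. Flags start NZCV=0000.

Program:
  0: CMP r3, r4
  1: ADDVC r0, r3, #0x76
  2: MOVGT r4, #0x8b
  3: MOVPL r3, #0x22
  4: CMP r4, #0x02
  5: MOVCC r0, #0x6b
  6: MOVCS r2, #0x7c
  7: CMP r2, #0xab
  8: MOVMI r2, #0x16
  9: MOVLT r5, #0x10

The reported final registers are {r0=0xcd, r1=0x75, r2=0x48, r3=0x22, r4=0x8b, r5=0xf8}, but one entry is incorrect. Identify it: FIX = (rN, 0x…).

FIX = (r2, 0x16)

[0] flags=0010 → (cmp)
[1] flags=0010 VC?T → r0=0xcd
[2] flags=0010 GT?T → r4=0x8b
[3] flags=0010 PL?T → r3=0x22
[4] flags=1010 → (cmp)
[5] flags=1010 CC?F → skip
[6] flags=1010 CS?T → r2=0x7c
[7] flags=1001 → (cmp)
[8] flags=1001 MI?T → r2=0x16
[9] flags=1001 LT?F → skip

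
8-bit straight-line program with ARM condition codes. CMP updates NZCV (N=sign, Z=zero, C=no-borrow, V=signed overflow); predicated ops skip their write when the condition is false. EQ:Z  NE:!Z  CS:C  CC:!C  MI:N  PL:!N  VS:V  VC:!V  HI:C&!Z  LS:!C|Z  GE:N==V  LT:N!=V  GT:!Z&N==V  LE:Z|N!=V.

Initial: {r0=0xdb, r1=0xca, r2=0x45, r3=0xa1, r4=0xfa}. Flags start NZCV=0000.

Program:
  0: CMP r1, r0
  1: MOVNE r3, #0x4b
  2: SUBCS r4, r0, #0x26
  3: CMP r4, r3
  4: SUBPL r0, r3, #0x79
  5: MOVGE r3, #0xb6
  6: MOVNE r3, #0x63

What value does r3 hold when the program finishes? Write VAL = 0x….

0: ✓ CMP  NZCV=1000
1: ✓ MOVNE  r3←0x4b
2: · SUBCS
3: ✓ CMP  NZCV=1010
4: · SUBPL
5: · MOVGE
6: ✓ MOVNE  r3←0x63

VAL = 0x63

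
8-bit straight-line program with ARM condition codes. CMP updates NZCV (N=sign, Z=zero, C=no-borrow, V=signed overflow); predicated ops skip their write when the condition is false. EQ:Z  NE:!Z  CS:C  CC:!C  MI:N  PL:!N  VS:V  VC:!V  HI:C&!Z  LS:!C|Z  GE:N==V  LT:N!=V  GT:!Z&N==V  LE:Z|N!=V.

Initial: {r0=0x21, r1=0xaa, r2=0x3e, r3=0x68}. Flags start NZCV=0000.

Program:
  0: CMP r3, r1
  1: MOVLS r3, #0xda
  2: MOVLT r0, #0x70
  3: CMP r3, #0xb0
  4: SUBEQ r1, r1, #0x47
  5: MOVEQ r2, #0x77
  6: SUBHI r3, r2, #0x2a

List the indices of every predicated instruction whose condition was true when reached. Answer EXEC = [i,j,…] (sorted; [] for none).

EXEC = [1,6]

0: ✓ CMP  NZCV=1001
1: ✓ MOVLS  r3←0xda
2: · MOVLT
3: ✓ CMP  NZCV=0010
4: · SUBEQ
5: · MOVEQ
6: ✓ SUBHI  r3←0x14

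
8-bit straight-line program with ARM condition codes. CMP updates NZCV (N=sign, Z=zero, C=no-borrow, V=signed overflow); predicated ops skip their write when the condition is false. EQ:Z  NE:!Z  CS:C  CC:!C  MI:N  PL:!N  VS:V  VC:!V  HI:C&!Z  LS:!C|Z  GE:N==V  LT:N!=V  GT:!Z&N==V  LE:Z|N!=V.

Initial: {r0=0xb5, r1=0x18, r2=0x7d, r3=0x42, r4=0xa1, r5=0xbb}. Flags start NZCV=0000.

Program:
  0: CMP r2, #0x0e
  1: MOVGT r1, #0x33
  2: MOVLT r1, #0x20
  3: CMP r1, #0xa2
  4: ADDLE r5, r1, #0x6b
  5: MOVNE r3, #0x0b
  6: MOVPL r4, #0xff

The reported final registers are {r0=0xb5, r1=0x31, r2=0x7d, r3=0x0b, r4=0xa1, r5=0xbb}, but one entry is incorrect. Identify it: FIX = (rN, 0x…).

[0] flags=0010 → (cmp)
[1] flags=0010 GT?T → r1=0x33
[2] flags=0010 LT?F → skip
[3] flags=1001 → (cmp)
[4] flags=1001 LE?F → skip
[5] flags=1001 NE?T → r3=0x0b
[6] flags=1001 PL?F → skip

FIX = (r1, 0x33)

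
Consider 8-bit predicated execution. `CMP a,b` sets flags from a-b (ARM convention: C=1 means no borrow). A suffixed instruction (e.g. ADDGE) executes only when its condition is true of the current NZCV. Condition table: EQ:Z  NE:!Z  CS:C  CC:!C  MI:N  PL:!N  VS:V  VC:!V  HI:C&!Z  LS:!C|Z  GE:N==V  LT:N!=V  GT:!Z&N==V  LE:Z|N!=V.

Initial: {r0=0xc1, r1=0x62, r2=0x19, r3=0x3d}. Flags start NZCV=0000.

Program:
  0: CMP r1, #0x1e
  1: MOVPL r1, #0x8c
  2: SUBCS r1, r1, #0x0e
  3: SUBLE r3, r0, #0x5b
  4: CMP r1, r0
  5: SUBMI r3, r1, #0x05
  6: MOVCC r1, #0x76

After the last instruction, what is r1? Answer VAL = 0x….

VAL = 0x76

[0] flags=0010 → (cmp)
[1] flags=0010 PL?T → r1=0x8c
[2] flags=0010 CS?T → r1=0x7e
[3] flags=0010 LE?F → skip
[4] flags=1001 → (cmp)
[5] flags=1001 MI?T → r3=0x79
[6] flags=1001 CC?T → r1=0x76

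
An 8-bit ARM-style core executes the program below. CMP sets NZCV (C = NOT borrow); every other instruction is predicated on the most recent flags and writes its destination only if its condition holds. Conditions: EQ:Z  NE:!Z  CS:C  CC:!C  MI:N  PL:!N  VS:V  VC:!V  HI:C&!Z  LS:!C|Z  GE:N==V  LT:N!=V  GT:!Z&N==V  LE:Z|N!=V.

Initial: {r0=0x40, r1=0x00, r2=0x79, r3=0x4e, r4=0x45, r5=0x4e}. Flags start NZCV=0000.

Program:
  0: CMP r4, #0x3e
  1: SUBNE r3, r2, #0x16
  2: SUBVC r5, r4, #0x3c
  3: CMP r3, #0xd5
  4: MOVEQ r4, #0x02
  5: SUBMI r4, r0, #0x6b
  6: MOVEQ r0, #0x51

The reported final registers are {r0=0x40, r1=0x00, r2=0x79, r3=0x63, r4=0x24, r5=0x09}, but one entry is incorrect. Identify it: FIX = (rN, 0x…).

[0] flags=0010 → (cmp)
[1] flags=0010 NE?T → r3=0x63
[2] flags=0010 VC?T → r5=0x09
[3] flags=1001 → (cmp)
[4] flags=1001 EQ?F → skip
[5] flags=1001 MI?T → r4=0xd5
[6] flags=1001 EQ?F → skip

FIX = (r4, 0xd5)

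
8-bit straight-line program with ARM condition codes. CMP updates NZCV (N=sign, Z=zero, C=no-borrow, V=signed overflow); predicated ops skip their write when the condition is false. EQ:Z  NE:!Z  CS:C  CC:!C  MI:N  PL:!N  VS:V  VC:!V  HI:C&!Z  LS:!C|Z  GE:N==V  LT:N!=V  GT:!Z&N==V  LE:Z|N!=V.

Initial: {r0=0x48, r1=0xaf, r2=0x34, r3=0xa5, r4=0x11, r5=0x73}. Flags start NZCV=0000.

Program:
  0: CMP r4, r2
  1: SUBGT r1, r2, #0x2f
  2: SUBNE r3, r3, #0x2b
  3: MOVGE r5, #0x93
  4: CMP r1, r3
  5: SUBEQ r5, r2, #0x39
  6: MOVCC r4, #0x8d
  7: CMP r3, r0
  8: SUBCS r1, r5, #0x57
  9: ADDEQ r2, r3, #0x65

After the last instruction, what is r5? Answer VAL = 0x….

VAL = 0x73

0: ✓ CMP  NZCV=1000
1: · SUBGT
2: ✓ SUBNE  r3←0x7a
3: · MOVGE
4: ✓ CMP  NZCV=0011
5: · SUBEQ
6: · MOVCC
7: ✓ CMP  NZCV=0010
8: ✓ SUBCS  r1←0x1c
9: · ADDEQ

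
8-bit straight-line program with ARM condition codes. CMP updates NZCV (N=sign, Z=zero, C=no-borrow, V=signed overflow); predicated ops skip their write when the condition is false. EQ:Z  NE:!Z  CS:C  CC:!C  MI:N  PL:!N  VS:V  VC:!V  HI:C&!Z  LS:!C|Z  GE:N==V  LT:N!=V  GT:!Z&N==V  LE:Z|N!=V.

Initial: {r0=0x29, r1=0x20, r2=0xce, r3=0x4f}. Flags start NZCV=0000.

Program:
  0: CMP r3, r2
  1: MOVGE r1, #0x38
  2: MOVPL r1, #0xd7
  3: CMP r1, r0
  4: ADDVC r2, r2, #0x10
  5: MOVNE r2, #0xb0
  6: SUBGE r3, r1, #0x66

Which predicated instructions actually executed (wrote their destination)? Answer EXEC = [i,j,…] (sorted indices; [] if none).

EXEC = [1,4,5,6]

0: ✓ CMP  NZCV=1001
1: ✓ MOVGE  r1←0x38
2: · MOVPL
3: ✓ CMP  NZCV=0010
4: ✓ ADDVC  r2←0xde
5: ✓ MOVNE  r2←0xb0
6: ✓ SUBGE  r3←0xd2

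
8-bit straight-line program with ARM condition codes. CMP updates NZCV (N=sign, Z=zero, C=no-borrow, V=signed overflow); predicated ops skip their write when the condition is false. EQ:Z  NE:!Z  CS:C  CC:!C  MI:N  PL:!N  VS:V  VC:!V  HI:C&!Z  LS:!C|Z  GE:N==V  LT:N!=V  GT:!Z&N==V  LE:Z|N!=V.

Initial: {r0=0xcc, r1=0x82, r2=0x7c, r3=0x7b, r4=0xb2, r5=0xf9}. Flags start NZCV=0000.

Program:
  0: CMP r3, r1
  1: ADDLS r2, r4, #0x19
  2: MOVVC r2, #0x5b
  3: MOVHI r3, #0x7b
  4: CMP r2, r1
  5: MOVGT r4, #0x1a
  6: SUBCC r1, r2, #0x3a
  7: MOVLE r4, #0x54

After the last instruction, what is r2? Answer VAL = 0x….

0: ✓ CMP  NZCV=1001
1: ✓ ADDLS  r2←0xcb
2: · MOVVC
3: · MOVHI
4: ✓ CMP  NZCV=0010
5: ✓ MOVGT  r4←0x1a
6: · SUBCC
7: · MOVLE

VAL = 0xcb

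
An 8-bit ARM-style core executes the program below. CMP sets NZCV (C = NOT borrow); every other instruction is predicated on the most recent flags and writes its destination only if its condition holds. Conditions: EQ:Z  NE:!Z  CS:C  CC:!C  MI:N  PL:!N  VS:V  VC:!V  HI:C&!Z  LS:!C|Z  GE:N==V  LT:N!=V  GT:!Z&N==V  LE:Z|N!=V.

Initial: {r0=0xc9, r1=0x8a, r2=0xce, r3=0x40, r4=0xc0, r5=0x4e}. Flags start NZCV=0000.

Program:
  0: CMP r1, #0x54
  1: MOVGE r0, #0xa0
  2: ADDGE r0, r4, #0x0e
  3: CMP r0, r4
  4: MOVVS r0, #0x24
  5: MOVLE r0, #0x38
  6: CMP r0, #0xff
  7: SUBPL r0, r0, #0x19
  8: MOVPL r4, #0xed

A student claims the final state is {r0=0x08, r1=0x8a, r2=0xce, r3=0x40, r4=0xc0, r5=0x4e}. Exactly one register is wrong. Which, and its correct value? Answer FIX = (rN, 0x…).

FIX = (r0, 0xc9)

0: ✓ CMP  NZCV=0011
1: · MOVGE
2: · ADDGE
3: ✓ CMP  NZCV=0010
4: · MOVVS
5: · MOVLE
6: ✓ CMP  NZCV=1000
7: · SUBPL
8: · MOVPL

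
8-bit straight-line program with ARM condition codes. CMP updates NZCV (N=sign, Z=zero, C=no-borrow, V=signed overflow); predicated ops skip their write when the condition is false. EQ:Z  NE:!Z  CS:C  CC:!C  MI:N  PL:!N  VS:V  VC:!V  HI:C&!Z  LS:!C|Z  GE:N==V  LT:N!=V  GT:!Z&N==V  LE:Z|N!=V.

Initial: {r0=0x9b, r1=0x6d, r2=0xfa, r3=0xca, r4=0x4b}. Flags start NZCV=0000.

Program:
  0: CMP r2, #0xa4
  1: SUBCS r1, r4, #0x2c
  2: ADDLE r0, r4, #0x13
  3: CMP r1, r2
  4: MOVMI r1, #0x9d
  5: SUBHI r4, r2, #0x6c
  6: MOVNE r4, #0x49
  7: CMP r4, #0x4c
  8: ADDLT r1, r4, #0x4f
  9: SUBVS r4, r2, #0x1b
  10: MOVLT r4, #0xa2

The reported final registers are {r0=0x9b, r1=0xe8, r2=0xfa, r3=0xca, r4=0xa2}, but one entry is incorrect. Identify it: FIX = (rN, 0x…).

FIX = (r1, 0x98)

[0] flags=0010 → (cmp)
[1] flags=0010 CS?T → r1=0x1f
[2] flags=0010 LE?F → skip
[3] flags=0000 → (cmp)
[4] flags=0000 MI?F → skip
[5] flags=0000 HI?F → skip
[6] flags=0000 NE?T → r4=0x49
[7] flags=1000 → (cmp)
[8] flags=1000 LT?T → r1=0x98
[9] flags=1000 VS?F → skip
[10] flags=1000 LT?T → r4=0xa2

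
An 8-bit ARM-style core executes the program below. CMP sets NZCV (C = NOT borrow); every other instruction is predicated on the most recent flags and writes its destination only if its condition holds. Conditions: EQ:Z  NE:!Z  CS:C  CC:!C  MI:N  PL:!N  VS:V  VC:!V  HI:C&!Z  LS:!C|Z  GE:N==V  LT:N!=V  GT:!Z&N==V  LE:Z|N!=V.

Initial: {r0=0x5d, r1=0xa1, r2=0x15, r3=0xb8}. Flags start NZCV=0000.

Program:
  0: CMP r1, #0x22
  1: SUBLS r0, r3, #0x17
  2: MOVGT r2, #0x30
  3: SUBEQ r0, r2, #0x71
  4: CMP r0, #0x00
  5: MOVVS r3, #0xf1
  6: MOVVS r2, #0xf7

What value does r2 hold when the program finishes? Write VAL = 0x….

VAL = 0x15

0: ✓ CMP  NZCV=0011
1: · SUBLS
2: · MOVGT
3: · SUBEQ
4: ✓ CMP  NZCV=0010
5: · MOVVS
6: · MOVVS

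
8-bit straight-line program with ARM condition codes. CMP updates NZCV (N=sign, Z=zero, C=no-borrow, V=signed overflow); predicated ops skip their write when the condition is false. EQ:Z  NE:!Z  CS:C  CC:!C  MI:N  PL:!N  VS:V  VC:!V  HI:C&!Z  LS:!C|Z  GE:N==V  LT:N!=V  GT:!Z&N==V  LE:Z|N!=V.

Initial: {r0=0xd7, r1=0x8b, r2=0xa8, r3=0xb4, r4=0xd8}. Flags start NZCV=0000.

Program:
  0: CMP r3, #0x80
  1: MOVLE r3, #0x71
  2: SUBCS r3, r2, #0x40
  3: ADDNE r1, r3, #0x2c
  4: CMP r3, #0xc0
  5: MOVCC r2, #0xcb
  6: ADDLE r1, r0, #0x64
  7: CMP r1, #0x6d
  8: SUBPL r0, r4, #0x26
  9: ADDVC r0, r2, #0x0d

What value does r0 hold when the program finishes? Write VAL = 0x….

VAL = 0xb2

0: ✓ CMP  NZCV=0010
1: · MOVLE
2: ✓ SUBCS  r3←0x68
3: ✓ ADDNE  r1←0x94
4: ✓ CMP  NZCV=1001
5: ✓ MOVCC  r2←0xcb
6: · ADDLE
7: ✓ CMP  NZCV=0011
8: ✓ SUBPL  r0←0xb2
9: · ADDVC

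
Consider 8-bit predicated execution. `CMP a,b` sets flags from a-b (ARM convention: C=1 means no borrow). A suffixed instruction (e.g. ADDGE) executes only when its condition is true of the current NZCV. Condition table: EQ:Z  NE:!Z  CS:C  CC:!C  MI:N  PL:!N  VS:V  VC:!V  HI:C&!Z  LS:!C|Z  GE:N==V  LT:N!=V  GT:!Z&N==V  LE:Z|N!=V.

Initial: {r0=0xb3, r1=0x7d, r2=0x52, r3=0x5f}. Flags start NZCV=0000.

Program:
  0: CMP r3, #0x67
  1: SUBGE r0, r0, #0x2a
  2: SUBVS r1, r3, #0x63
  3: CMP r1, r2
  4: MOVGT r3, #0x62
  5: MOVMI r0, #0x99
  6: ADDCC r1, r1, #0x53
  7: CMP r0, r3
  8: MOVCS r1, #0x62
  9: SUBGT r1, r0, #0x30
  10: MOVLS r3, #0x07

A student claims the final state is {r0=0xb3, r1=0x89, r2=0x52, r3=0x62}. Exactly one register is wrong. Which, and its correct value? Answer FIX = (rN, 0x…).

[0] flags=1000 → (cmp)
[1] flags=1000 GE?F → skip
[2] flags=1000 VS?F → skip
[3] flags=0010 → (cmp)
[4] flags=0010 GT?T → r3=0x62
[5] flags=0010 MI?F → skip
[6] flags=0010 CC?F → skip
[7] flags=0011 → (cmp)
[8] flags=0011 CS?T → r1=0x62
[9] flags=0011 GT?F → skip
[10] flags=0011 LS?F → skip

FIX = (r1, 0x62)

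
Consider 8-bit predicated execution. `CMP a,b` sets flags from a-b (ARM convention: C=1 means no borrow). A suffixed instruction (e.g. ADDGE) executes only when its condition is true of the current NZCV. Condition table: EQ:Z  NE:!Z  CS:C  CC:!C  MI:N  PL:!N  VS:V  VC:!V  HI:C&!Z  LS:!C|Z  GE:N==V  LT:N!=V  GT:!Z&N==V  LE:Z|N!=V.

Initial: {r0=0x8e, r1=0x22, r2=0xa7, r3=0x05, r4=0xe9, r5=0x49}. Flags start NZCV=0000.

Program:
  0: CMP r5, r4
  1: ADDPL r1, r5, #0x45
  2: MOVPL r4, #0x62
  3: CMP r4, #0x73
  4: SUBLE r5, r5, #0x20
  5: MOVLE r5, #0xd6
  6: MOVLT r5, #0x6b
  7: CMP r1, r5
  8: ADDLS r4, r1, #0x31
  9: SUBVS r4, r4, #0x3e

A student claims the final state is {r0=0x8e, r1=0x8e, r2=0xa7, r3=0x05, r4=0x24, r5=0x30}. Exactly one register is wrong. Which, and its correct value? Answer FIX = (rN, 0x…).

[0] flags=0000 → (cmp)
[1] flags=0000 PL?T → r1=0x8e
[2] flags=0000 PL?T → r4=0x62
[3] flags=1000 → (cmp)
[4] flags=1000 LE?T → r5=0x29
[5] flags=1000 LE?T → r5=0xd6
[6] flags=1000 LT?T → r5=0x6b
[7] flags=0011 → (cmp)
[8] flags=0011 LS?F → skip
[9] flags=0011 VS?T → r4=0x24

FIX = (r5, 0x6b)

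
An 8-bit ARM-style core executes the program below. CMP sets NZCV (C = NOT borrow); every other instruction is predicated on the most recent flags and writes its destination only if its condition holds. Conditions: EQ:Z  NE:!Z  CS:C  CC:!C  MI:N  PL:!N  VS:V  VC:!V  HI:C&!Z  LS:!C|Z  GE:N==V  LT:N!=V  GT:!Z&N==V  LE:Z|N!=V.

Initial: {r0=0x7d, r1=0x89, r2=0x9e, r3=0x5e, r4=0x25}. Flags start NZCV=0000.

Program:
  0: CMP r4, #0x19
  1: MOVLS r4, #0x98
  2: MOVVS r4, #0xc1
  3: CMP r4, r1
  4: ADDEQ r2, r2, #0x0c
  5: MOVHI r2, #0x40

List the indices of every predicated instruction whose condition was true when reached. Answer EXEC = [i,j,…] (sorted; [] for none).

EXEC = []

[0] flags=0010 → (cmp)
[1] flags=0010 LS?F → skip
[2] flags=0010 VS?F → skip
[3] flags=1001 → (cmp)
[4] flags=1001 EQ?F → skip
[5] flags=1001 HI?F → skip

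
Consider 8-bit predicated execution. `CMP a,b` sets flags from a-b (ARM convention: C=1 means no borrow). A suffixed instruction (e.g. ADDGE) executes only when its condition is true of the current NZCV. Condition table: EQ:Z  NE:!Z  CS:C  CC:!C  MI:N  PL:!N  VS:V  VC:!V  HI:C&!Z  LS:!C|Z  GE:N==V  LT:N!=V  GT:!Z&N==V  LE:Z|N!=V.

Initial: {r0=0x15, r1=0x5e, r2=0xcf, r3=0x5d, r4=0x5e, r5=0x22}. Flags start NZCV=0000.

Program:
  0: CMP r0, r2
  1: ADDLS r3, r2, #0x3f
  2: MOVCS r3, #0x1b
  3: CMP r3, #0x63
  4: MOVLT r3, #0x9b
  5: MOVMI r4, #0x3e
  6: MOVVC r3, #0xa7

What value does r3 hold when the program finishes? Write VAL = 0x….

[0] flags=0000 → (cmp)
[1] flags=0000 LS?T → r3=0x0e
[2] flags=0000 CS?F → skip
[3] flags=1000 → (cmp)
[4] flags=1000 LT?T → r3=0x9b
[5] flags=1000 MI?T → r4=0x3e
[6] flags=1000 VC?T → r3=0xa7

VAL = 0xa7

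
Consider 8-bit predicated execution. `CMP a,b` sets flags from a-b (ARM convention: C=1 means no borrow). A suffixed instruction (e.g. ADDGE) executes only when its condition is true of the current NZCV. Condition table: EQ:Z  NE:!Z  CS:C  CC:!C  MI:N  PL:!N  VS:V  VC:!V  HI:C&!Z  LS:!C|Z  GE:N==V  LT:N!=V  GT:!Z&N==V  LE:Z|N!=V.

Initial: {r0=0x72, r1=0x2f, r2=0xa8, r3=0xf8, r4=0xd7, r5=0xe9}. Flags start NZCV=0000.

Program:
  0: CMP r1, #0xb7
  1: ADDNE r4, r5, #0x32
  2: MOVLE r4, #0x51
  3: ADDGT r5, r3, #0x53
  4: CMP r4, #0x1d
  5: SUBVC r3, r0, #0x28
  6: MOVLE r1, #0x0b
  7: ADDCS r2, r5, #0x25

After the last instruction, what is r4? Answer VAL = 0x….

0: ✓ CMP  NZCV=0000
1: ✓ ADDNE  r4←0x1b
2: · MOVLE
3: ✓ ADDGT  r5←0x4b
4: ✓ CMP  NZCV=1000
5: ✓ SUBVC  r3←0x4a
6: ✓ MOVLE  r1←0x0b
7: · ADDCS

VAL = 0x1b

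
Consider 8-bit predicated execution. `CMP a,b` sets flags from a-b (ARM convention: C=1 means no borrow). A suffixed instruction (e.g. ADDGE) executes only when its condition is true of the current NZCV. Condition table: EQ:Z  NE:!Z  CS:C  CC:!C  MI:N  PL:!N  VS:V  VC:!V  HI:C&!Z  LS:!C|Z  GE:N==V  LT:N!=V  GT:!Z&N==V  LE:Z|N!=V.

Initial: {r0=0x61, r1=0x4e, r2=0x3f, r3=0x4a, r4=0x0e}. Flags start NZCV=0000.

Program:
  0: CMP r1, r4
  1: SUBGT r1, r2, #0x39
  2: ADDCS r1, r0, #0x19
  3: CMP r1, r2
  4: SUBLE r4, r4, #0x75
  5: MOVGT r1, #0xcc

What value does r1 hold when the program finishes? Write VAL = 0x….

[0] flags=0010 → (cmp)
[1] flags=0010 GT?T → r1=0x06
[2] flags=0010 CS?T → r1=0x7a
[3] flags=0010 → (cmp)
[4] flags=0010 LE?F → skip
[5] flags=0010 GT?T → r1=0xcc

VAL = 0xcc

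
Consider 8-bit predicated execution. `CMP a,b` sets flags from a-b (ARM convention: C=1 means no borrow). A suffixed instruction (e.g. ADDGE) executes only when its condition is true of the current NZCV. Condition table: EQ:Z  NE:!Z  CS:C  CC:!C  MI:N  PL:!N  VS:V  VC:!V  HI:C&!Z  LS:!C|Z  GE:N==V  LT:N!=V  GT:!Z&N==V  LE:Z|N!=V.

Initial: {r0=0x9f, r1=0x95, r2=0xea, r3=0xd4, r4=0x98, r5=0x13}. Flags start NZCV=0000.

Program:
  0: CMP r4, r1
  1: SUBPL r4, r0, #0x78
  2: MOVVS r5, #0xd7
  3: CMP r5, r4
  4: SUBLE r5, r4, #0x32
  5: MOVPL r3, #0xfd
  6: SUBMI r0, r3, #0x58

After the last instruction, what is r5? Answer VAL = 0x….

0: ✓ CMP  NZCV=0010
1: ✓ SUBPL  r4←0x27
2: · MOVVS
3: ✓ CMP  NZCV=1000
4: ✓ SUBLE  r5←0xf5
5: · MOVPL
6: ✓ SUBMI  r0←0x7c

VAL = 0xf5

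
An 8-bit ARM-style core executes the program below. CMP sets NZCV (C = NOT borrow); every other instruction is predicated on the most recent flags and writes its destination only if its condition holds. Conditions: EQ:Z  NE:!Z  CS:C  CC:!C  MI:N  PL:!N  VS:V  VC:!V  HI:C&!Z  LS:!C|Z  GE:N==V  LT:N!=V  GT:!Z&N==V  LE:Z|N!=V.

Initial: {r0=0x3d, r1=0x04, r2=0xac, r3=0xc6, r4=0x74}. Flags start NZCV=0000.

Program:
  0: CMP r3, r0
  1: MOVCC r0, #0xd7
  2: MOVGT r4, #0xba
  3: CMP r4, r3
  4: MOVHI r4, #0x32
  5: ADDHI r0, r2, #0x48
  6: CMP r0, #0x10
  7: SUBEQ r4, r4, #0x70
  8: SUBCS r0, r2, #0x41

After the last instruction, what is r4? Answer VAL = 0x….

[0] flags=1010 → (cmp)
[1] flags=1010 CC?F → skip
[2] flags=1010 GT?F → skip
[3] flags=1001 → (cmp)
[4] flags=1001 HI?F → skip
[5] flags=1001 HI?F → skip
[6] flags=0010 → (cmp)
[7] flags=0010 EQ?F → skip
[8] flags=0010 CS?T → r0=0x6b

VAL = 0x74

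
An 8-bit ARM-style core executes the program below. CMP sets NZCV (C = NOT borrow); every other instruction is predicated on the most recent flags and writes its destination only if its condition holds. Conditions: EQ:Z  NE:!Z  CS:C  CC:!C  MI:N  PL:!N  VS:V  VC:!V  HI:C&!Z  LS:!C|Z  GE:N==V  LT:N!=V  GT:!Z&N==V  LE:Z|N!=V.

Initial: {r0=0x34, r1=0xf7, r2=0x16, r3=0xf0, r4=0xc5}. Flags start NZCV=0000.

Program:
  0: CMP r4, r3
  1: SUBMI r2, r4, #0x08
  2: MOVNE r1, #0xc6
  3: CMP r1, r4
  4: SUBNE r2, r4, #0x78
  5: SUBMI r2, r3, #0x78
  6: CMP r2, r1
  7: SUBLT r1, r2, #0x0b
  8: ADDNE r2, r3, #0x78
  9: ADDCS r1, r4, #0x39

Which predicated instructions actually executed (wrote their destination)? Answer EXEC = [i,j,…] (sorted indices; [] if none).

[0] flags=1000 → (cmp)
[1] flags=1000 MI?T → r2=0xbd
[2] flags=1000 NE?T → r1=0xc6
[3] flags=0010 → (cmp)
[4] flags=0010 NE?T → r2=0x4d
[5] flags=0010 MI?F → skip
[6] flags=1001 → (cmp)
[7] flags=1001 LT?F → skip
[8] flags=1001 NE?T → r2=0x68
[9] flags=1001 CS?F → skip

EXEC = [1,2,4,8]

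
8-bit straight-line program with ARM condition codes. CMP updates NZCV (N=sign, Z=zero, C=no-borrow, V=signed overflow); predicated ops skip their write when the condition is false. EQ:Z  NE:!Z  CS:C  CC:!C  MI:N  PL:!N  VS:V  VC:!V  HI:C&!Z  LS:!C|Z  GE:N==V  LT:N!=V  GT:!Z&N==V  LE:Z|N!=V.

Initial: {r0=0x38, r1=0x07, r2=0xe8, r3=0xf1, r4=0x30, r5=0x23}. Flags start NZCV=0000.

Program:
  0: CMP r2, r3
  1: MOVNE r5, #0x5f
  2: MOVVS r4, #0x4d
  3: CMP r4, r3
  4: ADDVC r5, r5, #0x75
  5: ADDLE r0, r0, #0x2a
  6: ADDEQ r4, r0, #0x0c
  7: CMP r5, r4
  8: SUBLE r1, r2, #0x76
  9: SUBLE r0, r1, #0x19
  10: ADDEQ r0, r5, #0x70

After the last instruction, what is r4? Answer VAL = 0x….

VAL = 0x30

0: ✓ CMP  NZCV=1000
1: ✓ MOVNE  r5←0x5f
2: · MOVVS
3: ✓ CMP  NZCV=0000
4: ✓ ADDVC  r5←0xd4
5: · ADDLE
6: · ADDEQ
7: ✓ CMP  NZCV=1010
8: ✓ SUBLE  r1←0x72
9: ✓ SUBLE  r0←0x59
10: · ADDEQ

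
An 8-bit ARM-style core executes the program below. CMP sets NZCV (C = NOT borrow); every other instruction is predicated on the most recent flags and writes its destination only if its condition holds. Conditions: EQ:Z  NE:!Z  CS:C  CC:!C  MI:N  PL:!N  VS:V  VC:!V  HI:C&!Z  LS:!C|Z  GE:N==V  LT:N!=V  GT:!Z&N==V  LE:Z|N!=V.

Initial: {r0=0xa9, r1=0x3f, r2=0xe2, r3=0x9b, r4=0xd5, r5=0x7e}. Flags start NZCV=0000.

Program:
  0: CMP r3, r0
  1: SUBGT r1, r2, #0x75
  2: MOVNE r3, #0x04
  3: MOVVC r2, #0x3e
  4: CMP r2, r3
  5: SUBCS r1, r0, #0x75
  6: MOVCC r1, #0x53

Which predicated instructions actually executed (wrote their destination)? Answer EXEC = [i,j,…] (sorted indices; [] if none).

[0] flags=1000 → (cmp)
[1] flags=1000 GT?F → skip
[2] flags=1000 NE?T → r3=0x04
[3] flags=1000 VC?T → r2=0x3e
[4] flags=0010 → (cmp)
[5] flags=0010 CS?T → r1=0x34
[6] flags=0010 CC?F → skip

EXEC = [2,3,5]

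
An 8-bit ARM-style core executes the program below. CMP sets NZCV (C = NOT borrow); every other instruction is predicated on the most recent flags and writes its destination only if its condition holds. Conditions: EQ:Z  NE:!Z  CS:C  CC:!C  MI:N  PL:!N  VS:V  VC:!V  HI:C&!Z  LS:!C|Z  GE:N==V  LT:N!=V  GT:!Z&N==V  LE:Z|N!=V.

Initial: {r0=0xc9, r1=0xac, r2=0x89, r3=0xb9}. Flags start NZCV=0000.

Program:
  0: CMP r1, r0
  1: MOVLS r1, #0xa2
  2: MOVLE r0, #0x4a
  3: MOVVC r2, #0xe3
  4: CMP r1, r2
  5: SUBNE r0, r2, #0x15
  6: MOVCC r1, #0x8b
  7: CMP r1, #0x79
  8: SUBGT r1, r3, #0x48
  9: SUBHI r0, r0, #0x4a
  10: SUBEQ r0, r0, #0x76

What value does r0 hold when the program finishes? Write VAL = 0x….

VAL = 0x84

[0] flags=1000 → (cmp)
[1] flags=1000 LS?T → r1=0xa2
[2] flags=1000 LE?T → r0=0x4a
[3] flags=1000 VC?T → r2=0xe3
[4] flags=1000 → (cmp)
[5] flags=1000 NE?T → r0=0xce
[6] flags=1000 CC?T → r1=0x8b
[7] flags=0011 → (cmp)
[8] flags=0011 GT?F → skip
[9] flags=0011 HI?T → r0=0x84
[10] flags=0011 EQ?F → skip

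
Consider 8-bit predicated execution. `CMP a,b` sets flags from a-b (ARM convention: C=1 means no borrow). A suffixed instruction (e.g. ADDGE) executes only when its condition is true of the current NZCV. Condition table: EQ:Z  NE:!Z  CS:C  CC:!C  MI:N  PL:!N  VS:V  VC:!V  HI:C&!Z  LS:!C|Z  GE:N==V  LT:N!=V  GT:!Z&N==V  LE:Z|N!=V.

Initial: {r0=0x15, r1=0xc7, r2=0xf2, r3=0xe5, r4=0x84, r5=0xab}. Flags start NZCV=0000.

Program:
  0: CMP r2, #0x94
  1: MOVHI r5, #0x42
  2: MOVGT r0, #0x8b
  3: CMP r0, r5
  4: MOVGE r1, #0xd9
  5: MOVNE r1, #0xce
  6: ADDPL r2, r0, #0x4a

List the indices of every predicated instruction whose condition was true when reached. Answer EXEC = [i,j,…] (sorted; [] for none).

EXEC = [1,2,5,6]

[0] flags=0010 → (cmp)
[1] flags=0010 HI?T → r5=0x42
[2] flags=0010 GT?T → r0=0x8b
[3] flags=0011 → (cmp)
[4] flags=0011 GE?F → skip
[5] flags=0011 NE?T → r1=0xce
[6] flags=0011 PL?T → r2=0xd5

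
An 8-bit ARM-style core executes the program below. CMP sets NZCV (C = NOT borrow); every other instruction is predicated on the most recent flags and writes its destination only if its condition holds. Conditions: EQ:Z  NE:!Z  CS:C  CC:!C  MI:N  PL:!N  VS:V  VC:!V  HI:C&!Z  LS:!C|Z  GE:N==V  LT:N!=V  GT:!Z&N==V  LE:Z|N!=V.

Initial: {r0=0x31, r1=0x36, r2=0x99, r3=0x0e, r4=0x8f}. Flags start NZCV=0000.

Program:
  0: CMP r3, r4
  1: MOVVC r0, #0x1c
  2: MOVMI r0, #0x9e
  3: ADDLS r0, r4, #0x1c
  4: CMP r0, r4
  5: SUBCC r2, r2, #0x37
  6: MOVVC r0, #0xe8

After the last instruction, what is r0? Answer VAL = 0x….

[0] flags=0000 → (cmp)
[1] flags=0000 VC?T → r0=0x1c
[2] flags=0000 MI?F → skip
[3] flags=0000 LS?T → r0=0xab
[4] flags=0010 → (cmp)
[5] flags=0010 CC?F → skip
[6] flags=0010 VC?T → r0=0xe8

VAL = 0xe8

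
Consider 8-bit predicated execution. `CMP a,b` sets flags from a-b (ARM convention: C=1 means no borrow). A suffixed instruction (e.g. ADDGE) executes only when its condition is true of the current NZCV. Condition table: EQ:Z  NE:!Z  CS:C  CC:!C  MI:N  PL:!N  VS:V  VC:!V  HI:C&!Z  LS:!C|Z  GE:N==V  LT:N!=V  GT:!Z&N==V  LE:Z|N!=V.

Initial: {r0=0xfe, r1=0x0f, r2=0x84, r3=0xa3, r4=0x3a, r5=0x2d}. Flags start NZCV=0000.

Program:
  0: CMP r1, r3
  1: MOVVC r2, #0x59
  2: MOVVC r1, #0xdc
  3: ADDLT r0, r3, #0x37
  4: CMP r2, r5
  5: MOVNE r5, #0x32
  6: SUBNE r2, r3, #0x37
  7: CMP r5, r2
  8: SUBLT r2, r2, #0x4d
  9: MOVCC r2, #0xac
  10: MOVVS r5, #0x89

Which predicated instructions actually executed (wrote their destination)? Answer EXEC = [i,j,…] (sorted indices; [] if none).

EXEC = [1,2,5,6,8,9]

[0] flags=0000 → (cmp)
[1] flags=0000 VC?T → r2=0x59
[2] flags=0000 VC?T → r1=0xdc
[3] flags=0000 LT?F → skip
[4] flags=0010 → (cmp)
[5] flags=0010 NE?T → r5=0x32
[6] flags=0010 NE?T → r2=0x6c
[7] flags=1000 → (cmp)
[8] flags=1000 LT?T → r2=0x1f
[9] flags=1000 CC?T → r2=0xac
[10] flags=1000 VS?F → skip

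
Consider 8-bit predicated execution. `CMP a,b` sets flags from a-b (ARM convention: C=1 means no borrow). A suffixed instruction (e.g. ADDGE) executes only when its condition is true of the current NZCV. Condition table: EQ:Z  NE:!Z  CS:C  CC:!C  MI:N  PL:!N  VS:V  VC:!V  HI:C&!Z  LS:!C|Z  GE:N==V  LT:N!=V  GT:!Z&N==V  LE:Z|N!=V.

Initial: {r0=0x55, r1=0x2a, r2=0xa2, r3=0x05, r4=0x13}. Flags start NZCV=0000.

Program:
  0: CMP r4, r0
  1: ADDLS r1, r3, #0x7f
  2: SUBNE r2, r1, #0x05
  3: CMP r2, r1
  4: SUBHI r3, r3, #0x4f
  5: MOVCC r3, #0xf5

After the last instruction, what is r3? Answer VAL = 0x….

[0] flags=1000 → (cmp)
[1] flags=1000 LS?T → r1=0x84
[2] flags=1000 NE?T → r2=0x7f
[3] flags=1001 → (cmp)
[4] flags=1001 HI?F → skip
[5] flags=1001 CC?T → r3=0xf5

VAL = 0xf5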